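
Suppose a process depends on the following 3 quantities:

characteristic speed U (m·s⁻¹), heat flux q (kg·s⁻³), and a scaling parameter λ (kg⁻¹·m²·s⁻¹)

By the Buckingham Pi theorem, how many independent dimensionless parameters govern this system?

There are 3 variables and 3 base dimensions (M, L, T).
The dimension matrix has rank 3.
Independent dimensionless groups: 3 − 3 = 0.

0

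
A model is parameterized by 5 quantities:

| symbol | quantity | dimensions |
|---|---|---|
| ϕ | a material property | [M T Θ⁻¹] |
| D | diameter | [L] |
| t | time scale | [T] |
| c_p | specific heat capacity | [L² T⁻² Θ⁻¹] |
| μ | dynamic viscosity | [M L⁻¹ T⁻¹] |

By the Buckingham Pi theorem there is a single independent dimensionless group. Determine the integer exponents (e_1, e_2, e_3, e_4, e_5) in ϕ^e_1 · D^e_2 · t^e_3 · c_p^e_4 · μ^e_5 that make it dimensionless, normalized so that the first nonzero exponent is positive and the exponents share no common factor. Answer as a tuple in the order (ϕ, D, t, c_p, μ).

M: e_1·(1) + e_2·(0) + e_3·(0) + e_4·(0) + e_5·(1) = 0
L: e_1·(0) + e_2·(1) + e_3·(0) + e_4·(2) + e_5·(-1) = 0
T: e_1·(1) + e_2·(0) + e_3·(1) + e_4·(-2) + e_5·(-1) = 0
Θ: e_1·(-1) + e_2·(0) + e_3·(0) + e_4·(-1) + e_5·(0) = 0
Solving this homogeneous linear system for the smallest-integer solution (first nonzero entry positive) gives (1, 1, -4, -1, -1).

(1, 1, -4, -1, -1)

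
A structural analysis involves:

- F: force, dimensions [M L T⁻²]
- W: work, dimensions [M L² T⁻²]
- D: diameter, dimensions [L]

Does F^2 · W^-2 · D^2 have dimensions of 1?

yes

Sum the exponent of each base dimension across the product:
  M: 2·[F]_M − 2·[W]_M + 2·[D]_M = 2·(1) − 2·(1) + 2·(0) = 0
  L: 2·[F]_L − 2·[W]_L + 2·[D]_L = 2·(1) − 2·(2) + 2·(1) = 0
  T: 2·[F]_T − 2·[W]_T + 2·[D]_T = 2·(-2) − 2·(-2) + 2·(0) = 0
All base exponents vanish — dimensionless.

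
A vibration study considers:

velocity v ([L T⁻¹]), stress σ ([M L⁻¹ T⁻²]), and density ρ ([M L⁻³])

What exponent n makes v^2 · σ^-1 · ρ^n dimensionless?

1

Balance the M exponent: (1)·n from ρ, plus 2·(0) − (1) = -1 from the rest, must sum to zero.
n − 1 = 0, so n = 1.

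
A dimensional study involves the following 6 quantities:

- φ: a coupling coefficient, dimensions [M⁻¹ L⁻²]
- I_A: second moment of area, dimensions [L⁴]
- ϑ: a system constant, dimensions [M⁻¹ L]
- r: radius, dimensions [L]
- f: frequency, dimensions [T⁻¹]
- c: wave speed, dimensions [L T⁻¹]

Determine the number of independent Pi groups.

There are 6 variables and 3 base dimensions (M, L, T).
The dimension matrix has rank 3.
Independent dimensionless groups: 6 − 3 = 3.

3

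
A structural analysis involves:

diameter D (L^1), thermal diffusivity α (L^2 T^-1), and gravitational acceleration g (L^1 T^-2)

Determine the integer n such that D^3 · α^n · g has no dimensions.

-2

Balance the L exponent: (2)·n from α, plus 3·(1) + (1) = 4 from the rest, must sum to zero.
2n + 4 = 0, so n = -2.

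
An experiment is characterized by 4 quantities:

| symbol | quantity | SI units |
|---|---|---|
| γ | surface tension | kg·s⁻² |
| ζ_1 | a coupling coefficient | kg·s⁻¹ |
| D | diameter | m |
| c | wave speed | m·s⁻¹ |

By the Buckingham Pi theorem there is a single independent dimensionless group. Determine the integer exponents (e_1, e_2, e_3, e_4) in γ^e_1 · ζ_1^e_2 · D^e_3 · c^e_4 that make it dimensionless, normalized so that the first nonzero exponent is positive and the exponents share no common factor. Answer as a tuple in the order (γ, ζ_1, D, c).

(1, -1, 1, -1)

M: e_1·(1) + e_2·(1) + e_3·(0) + e_4·(0) = 0
L: e_1·(0) + e_2·(0) + e_3·(1) + e_4·(1) = 0
T: e_1·(-2) + e_2·(-1) + e_3·(0) + e_4·(-1) = 0
Solving this homogeneous linear system for the smallest-integer solution (first nonzero entry positive) gives (1, -1, 1, -1).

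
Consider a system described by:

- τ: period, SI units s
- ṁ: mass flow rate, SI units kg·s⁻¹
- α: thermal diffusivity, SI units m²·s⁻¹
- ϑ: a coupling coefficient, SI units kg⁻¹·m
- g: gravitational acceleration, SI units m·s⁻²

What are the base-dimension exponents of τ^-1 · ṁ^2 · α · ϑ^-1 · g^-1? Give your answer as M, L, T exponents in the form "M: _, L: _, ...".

Collect each base-dimension exponent across the product:
  M: −(0) + 2·(1) + (0) − (-1) − (0) = 3
  L: −(0) + 2·(0) + (2) − (1) − (1) = 0
  T: −(1) + 2·(-1) + (-1) − (0) − (-2) = -2
So the dimensions are [M³ T⁻²].

M: 3, L: 0, T: -2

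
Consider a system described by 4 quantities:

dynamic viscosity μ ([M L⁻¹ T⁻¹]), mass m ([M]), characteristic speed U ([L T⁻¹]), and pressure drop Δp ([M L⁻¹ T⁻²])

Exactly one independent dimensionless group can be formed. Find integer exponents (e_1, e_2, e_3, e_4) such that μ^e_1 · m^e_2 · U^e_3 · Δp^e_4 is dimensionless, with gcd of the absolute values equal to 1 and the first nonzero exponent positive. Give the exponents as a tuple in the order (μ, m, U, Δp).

(3, -1, 1, -2)

M: e_1·(1) + e_2·(1) + e_3·(0) + e_4·(1) = 0
L: e_1·(-1) + e_2·(0) + e_3·(1) + e_4·(-1) = 0
T: e_1·(-1) + e_2·(0) + e_3·(-1) + e_4·(-2) = 0
Solving this homogeneous linear system for the smallest-integer solution (first nonzero entry positive) gives (3, -1, 1, -2).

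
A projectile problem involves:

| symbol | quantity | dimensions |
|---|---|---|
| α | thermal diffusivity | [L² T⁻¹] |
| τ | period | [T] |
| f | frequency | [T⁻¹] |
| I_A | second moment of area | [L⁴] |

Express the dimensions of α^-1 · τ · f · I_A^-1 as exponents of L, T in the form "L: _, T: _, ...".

L: -6, T: 1

Collect each base-dimension exponent across the product:
  L: −(2) + (0) + (0) − (4) = -6
  T: −(-1) + (1) + (-1) − (0) = 1
So the dimensions are [L⁻⁶ T].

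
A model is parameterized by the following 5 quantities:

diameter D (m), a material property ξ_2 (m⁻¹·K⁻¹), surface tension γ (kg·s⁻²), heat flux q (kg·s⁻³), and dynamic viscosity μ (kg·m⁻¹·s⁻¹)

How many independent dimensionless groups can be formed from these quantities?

There are 5 variables and 4 base dimensions (M, L, T, Θ).
The dimension matrix has rank 4.
Independent dimensionless groups: 5 − 4 = 1.

1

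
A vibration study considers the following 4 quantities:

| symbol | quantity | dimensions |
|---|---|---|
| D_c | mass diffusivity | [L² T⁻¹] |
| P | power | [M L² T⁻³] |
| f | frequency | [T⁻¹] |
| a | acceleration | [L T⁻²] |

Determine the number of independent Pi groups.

There are 4 variables and 3 base dimensions (M, L, T).
The dimension matrix has rank 3.
Independent dimensionless groups: 4 − 3 = 1.

1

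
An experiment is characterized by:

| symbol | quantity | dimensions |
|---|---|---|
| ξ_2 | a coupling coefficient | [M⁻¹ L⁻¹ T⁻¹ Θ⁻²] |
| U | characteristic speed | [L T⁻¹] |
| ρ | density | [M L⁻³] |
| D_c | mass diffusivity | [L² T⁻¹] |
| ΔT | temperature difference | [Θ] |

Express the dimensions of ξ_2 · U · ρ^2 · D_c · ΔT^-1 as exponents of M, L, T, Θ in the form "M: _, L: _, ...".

M: 1, L: -4, T: -3, Θ: -3

Collect each base-dimension exponent across the product:
  M: (-1) + (0) + 2·(1) + (0) − (0) = 1
  L: (-1) + (1) + 2·(-3) + (2) − (0) = -4
  T: (-1) + (-1) + 2·(0) + (-1) − (0) = -3
  Θ: (-2) + (0) + 2·(0) + (0) − (1) = -3
So the dimensions are [M L⁻⁴ T⁻³ Θ⁻³].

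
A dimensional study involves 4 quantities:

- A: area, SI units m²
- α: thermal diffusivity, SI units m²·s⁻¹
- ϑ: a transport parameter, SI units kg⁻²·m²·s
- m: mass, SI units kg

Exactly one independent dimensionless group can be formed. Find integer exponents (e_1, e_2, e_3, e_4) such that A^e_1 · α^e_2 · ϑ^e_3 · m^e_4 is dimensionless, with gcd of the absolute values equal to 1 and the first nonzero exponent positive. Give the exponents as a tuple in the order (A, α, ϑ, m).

M: e_1·(0) + e_2·(0) + e_3·(-2) + e_4·(1) = 0
L: e_1·(2) + e_2·(2) + e_3·(2) + e_4·(0) = 0
T: e_1·(0) + e_2·(-1) + e_3·(1) + e_4·(0) = 0
Solving this homogeneous linear system for the smallest-integer solution (first nonzero entry positive) gives (2, -1, -1, -2).

(2, -1, -1, -2)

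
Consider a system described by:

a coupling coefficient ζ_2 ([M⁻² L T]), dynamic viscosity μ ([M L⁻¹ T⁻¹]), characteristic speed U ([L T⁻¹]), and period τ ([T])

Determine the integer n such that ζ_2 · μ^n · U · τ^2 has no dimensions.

Balance the M exponent: (1)·n from μ, plus (-2) + (0) + 2·(0) = -2 from the rest, must sum to zero.
n − 2 = 0, so n = 2.

2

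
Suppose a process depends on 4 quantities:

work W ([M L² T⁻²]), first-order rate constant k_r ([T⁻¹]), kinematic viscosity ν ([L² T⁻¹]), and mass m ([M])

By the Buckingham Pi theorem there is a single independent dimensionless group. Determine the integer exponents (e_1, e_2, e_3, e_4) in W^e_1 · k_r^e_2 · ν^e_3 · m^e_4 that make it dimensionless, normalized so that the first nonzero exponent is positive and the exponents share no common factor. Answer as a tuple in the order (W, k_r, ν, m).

(1, -1, -1, -1)

M: e_1·(1) + e_2·(0) + e_3·(0) + e_4·(1) = 0
L: e_1·(2) + e_2·(0) + e_3·(2) + e_4·(0) = 0
T: e_1·(-2) + e_2·(-1) + e_3·(-1) + e_4·(0) = 0
Solving this homogeneous linear system for the smallest-integer solution (first nonzero entry positive) gives (1, -1, -1, -1).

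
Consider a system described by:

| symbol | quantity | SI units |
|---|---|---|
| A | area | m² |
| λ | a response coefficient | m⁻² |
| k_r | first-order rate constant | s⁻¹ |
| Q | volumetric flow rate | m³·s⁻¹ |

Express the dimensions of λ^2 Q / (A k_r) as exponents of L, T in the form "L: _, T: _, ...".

Collect each base-dimension exponent across the product:
  L: −(2) + 2·(-2) − (0) + (3) = -3
  T: −(0) + 2·(0) − (-1) + (-1) = 0
So the dimensions are [L⁻³].

L: -3, T: 0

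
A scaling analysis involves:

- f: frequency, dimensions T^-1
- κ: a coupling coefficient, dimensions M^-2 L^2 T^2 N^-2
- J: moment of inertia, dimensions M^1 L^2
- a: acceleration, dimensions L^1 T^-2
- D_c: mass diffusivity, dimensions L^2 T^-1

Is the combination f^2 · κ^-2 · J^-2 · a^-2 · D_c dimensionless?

Sum the exponent of each base dimension across the product:
  M: 2·[f]_M − 2·[κ]_M − 2·[J]_M − 2·[a]_M + [D_c]_M = 2·(0) − 2·(-2) − 2·(1) − 2·(0) + (0) = 2
  L: 2·[f]_L − 2·[κ]_L − 2·[J]_L − 2·[a]_L + [D_c]_L = 2·(0) − 2·(2) − 2·(2) − 2·(1) + (2) = -8
  T: 2·[f]_T − 2·[κ]_T − 2·[J]_T − 2·[a]_T + [D_c]_T = 2·(-1) − 2·(2) − 2·(0) − 2·(-2) + (-1) = -3
  N: 2·[f]_N − 2·[κ]_N − 2·[J]_N − 2·[a]_N + [D_c]_N = 2·(0) − 2·(-2) − 2·(0) − 2·(0) + (0) = 4
Net dimensions [M² L⁻⁸ T⁻³ N⁴] ≠ [1] — not dimensionless.

no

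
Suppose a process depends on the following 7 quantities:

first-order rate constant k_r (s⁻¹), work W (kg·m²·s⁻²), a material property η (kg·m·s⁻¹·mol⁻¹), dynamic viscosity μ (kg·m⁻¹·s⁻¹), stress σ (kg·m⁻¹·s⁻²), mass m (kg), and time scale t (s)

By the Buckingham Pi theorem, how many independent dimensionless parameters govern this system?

There are 7 variables and 4 base dimensions (M, L, T, N).
The dimension matrix has rank 4.
Independent dimensionless groups: 7 − 4 = 3.

3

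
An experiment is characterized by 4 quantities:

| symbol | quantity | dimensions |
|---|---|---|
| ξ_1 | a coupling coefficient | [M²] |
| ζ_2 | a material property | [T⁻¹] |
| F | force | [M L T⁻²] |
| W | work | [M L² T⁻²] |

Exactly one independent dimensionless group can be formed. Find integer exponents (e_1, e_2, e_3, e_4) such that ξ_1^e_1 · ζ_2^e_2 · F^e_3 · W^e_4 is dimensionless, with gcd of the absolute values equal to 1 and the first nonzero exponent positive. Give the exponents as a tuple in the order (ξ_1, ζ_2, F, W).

M: e_1·(2) + e_2·(0) + e_3·(1) + e_4·(1) = 0
L: e_1·(0) + e_2·(0) + e_3·(1) + e_4·(2) = 0
T: e_1·(0) + e_2·(-1) + e_3·(-2) + e_4·(-2) = 0
Solving this homogeneous linear system for the smallest-integer solution (first nonzero entry positive) gives (1, 4, -4, 2).

(1, 4, -4, 2)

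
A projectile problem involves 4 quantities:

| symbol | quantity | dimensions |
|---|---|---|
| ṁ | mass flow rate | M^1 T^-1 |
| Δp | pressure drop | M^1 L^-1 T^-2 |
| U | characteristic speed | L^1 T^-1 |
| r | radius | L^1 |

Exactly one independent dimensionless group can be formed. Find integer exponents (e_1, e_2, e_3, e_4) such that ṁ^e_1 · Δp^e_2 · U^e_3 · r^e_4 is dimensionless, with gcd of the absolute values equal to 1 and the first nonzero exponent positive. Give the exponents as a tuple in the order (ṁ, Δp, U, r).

(1, -1, 1, -2)

M: e_1·(1) + e_2·(1) + e_3·(0) + e_4·(0) = 0
L: e_1·(0) + e_2·(-1) + e_3·(1) + e_4·(1) = 0
T: e_1·(-1) + e_2·(-2) + e_3·(-1) + e_4·(0) = 0
Solving this homogeneous linear system for the smallest-integer solution (first nonzero entry positive) gives (1, -1, 1, -2).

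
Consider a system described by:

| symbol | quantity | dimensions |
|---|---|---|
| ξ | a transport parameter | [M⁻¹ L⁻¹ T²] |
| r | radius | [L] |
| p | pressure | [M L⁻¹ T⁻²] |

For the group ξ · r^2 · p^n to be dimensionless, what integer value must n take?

Balance the M exponent: (1)·n from p, plus (-1) + 2·(0) = -1 from the rest, must sum to zero.
n − 1 = 0, so n = 1.

1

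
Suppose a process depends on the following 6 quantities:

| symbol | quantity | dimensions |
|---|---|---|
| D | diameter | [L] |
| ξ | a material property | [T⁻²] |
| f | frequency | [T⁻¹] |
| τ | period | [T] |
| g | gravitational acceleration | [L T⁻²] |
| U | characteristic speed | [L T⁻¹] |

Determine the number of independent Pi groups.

There are 6 variables and 2 base dimensions (L, T).
The dimension matrix has rank 2.
Independent dimensionless groups: 6 − 2 = 4.

4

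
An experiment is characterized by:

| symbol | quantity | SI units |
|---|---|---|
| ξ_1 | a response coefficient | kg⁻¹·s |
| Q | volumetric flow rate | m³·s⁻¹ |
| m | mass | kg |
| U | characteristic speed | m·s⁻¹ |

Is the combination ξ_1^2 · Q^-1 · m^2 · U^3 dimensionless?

yes

Sum the exponent of each base dimension across the product:
  M: 2·[ξ_1]_M − [Q]_M + 2·[m]_M + 3·[U]_M = 2·(-1) − (0) + 2·(1) + 3·(0) = 0
  L: 2·[ξ_1]_L − [Q]_L + 2·[m]_L + 3·[U]_L = 2·(0) − (3) + 2·(0) + 3·(1) = 0
  T: 2·[ξ_1]_T − [Q]_T + 2·[m]_T + 3·[U]_T = 2·(1) − (-1) + 2·(0) + 3·(-1) = 0
All base exponents vanish — dimensionless.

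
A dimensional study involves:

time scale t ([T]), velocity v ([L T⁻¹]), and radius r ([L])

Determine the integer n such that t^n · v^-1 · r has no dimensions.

-1

Balance the T exponent: (1)·n from t, plus −(-1) + (0) = 1 from the rest, must sum to zero.
n + 1 = 0, so n = -1.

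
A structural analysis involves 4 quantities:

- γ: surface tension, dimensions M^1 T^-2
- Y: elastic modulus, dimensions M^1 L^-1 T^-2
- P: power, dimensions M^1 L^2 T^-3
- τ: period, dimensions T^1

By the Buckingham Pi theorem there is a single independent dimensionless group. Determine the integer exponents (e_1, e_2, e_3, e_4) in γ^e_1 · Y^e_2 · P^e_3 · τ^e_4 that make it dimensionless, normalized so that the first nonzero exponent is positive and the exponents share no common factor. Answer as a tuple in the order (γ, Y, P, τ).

(3, -2, -1, -1)

M: e_1·(1) + e_2·(1) + e_3·(1) + e_4·(0) = 0
L: e_1·(0) + e_2·(-1) + e_3·(2) + e_4·(0) = 0
T: e_1·(-2) + e_2·(-2) + e_3·(-3) + e_4·(1) = 0
Solving this homogeneous linear system for the smallest-integer solution (first nonzero entry positive) gives (3, -2, -1, -1).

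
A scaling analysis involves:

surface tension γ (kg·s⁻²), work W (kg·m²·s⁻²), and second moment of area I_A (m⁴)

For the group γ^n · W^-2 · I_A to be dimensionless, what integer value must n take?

Balance the M exponent: (1)·n from γ, plus −2·(1) + (0) = -2 from the rest, must sum to zero.
n − 2 = 0, so n = 2.

2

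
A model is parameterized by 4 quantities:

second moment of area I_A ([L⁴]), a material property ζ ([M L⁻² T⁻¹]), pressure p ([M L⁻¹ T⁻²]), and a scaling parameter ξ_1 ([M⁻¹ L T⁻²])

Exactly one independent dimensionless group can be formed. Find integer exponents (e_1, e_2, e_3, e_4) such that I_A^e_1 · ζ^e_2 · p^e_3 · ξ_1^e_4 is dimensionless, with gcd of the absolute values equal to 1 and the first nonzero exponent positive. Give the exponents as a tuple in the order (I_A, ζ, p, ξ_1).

M: e_1·(0) + e_2·(1) + e_3·(1) + e_4·(-1) = 0
L: e_1·(4) + e_2·(-2) + e_3·(-1) + e_4·(1) = 0
T: e_1·(0) + e_2·(-1) + e_3·(-2) + e_4·(-2) = 0
Solving this homogeneous linear system for the smallest-integer solution (first nonzero entry positive) gives (1, 4, -3, 1).

(1, 4, -3, 1)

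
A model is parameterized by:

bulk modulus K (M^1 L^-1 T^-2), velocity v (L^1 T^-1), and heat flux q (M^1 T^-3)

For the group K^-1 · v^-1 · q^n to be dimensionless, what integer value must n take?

1

Balance the M exponent: (1)·n from q, plus −(1) − (0) = -1 from the rest, must sum to zero.
n − 1 = 0, so n = 1.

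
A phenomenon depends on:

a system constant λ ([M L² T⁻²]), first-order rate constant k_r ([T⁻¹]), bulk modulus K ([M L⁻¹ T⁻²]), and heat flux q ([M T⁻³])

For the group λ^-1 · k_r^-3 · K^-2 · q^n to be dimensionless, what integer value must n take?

3

Balance the M exponent: (1)·n from q, plus −(1) − 3·(0) − 2·(1) = -3 from the rest, must sum to zero.
n − 3 = 0, so n = 3.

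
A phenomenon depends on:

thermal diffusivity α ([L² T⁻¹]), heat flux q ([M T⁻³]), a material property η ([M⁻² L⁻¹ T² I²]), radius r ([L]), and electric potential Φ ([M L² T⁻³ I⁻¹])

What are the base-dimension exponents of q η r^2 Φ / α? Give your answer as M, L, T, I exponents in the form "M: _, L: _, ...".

Collect each base-dimension exponent across the product:
  M: −(0) + (1) + (-2) + 2·(0) + (1) = 0
  L: −(2) + (0) + (-1) + 2·(1) + (2) = 1
  T: −(-1) + (-3) + (2) + 2·(0) + (-3) = -3
  I: −(0) + (0) + (2) + 2·(0) + (-1) = 1
So the dimensions are [L T⁻³ I].

M: 0, L: 1, T: -3, I: 1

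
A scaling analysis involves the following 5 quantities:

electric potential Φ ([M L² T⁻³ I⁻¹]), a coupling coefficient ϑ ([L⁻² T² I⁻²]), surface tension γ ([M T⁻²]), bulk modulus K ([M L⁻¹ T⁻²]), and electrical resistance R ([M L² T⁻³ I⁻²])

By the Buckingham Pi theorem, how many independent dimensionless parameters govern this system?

There are 5 variables and 4 base dimensions (M, L, T, I).
The dimension matrix has rank 4.
Independent dimensionless groups: 5 − 4 = 1.

1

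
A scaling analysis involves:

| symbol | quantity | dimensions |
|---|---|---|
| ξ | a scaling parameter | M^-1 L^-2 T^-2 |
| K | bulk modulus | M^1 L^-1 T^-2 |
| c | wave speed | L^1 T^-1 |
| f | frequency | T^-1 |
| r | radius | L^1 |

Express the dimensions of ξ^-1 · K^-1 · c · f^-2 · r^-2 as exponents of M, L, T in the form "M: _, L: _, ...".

Collect each base-dimension exponent across the product:
  M: −(-1) − (1) + (0) − 2·(0) − 2·(0) = 0
  L: −(-2) − (-1) + (1) − 2·(0) − 2·(1) = 2
  T: −(-2) − (-2) + (-1) − 2·(-1) − 2·(0) = 5
So the dimensions are [L² T⁵].

M: 0, L: 2, T: 5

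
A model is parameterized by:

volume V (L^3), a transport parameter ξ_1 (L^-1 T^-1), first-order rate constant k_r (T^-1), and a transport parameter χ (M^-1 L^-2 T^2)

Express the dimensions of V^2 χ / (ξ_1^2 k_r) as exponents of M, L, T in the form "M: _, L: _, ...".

M: -1, L: 6, T: 5

Collect each base-dimension exponent across the product:
  M: 2·(0) − 2·(0) − (0) + (-1) = -1
  L: 2·(3) − 2·(-1) − (0) + (-2) = 6
  T: 2·(0) − 2·(-1) − (-1) + (2) = 5
So the dimensions are [M⁻¹ L⁶ T⁵].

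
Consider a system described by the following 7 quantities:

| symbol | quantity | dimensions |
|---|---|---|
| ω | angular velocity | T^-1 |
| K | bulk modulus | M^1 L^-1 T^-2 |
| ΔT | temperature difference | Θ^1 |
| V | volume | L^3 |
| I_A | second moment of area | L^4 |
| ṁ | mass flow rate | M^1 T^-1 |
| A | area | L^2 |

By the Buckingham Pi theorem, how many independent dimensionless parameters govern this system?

3

There are 7 variables and 4 base dimensions (M, L, T, Θ).
The dimension matrix has rank 4.
Independent dimensionless groups: 7 − 4 = 3.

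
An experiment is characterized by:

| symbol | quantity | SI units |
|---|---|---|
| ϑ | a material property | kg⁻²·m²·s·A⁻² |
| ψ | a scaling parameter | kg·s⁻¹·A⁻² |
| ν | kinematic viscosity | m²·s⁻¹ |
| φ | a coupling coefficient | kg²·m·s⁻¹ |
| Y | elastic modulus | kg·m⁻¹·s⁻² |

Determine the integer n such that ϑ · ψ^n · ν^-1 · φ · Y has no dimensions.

-1

Balance the M exponent: (1)·n from ψ, plus (-2) − (0) + (2) + (1) = 1 from the rest, must sum to zero.
n + 1 = 0, so n = -1.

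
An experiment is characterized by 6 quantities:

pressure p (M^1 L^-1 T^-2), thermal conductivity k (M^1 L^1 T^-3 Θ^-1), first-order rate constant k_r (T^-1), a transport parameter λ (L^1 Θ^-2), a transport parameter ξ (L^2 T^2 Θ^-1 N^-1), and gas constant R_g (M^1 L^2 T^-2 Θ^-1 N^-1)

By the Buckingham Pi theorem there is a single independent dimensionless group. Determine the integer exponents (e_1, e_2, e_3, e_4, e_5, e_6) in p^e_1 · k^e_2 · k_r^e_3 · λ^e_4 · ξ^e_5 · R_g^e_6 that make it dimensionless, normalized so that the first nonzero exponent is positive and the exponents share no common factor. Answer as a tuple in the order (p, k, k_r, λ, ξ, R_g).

M: e_1·(1) + e_2·(1) + e_3·(0) + e_4·(0) + e_5·(0) + e_6·(1) = 0
L: e_1·(-1) + e_2·(1) + e_3·(0) + e_4·(1) + e_5·(2) + e_6·(2) = 0
T: e_1·(-2) + e_2·(-3) + e_3·(-1) + e_4·(0) + e_5·(2) + e_6·(-2) = 0
Θ: e_1·(0) + e_2·(-1) + e_3·(0) + e_4·(-2) + e_5·(-1) + e_6·(-1) = 0
N: e_1·(0) + e_2·(0) + e_3·(0) + e_4·(0) + e_5·(-1) + e_6·(-1) = 0
Solving this homogeneous linear system for the smallest-integer solution (first nonzero entry positive) gives (1, 2, 4, -1, 3, -3).

(1, 2, 4, -1, 3, -3)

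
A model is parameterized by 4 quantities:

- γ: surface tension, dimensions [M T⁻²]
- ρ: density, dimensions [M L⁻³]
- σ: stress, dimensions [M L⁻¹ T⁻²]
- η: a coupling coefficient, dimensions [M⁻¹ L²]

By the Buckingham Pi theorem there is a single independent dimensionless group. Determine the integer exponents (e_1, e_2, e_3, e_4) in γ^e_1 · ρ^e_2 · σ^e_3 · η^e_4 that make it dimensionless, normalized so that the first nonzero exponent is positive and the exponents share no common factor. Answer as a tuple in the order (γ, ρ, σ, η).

M: e_1·(1) + e_2·(1) + e_3·(1) + e_4·(-1) = 0
L: e_1·(0) + e_2·(-3) + e_3·(-1) + e_4·(2) = 0
T: e_1·(-2) + e_2·(0) + e_3·(-2) + e_4·(0) = 0
Solving this homogeneous linear system for the smallest-integer solution (first nonzero entry positive) gives (1, 1, -1, 1).

(1, 1, -1, 1)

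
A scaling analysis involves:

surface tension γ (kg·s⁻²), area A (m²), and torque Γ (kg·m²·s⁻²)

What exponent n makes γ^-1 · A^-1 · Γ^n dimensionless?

1

Balance the M exponent: (1)·n from Γ, plus −(1) − (0) = -1 from the rest, must sum to zero.
n − 1 = 0, so n = 1.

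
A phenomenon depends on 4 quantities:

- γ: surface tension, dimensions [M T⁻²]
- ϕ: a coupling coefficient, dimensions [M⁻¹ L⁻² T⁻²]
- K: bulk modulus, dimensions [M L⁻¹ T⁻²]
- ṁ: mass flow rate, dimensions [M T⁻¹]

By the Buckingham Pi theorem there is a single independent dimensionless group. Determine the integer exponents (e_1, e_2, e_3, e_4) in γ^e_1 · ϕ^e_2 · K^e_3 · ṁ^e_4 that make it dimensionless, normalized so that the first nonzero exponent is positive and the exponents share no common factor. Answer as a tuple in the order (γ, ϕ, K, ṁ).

(1, -1, 2, -4)

M: e_1·(1) + e_2·(-1) + e_3·(1) + e_4·(1) = 0
L: e_1·(0) + e_2·(-2) + e_3·(-1) + e_4·(0) = 0
T: e_1·(-2) + e_2·(-2) + e_3·(-2) + e_4·(-1) = 0
Solving this homogeneous linear system for the smallest-integer solution (first nonzero entry positive) gives (1, -1, 2, -4).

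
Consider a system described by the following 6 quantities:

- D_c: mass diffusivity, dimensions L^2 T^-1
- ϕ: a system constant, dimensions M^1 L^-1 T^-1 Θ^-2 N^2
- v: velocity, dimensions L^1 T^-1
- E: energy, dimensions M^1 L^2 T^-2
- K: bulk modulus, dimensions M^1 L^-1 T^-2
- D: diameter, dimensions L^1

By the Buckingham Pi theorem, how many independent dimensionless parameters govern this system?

There are 6 variables and 5 base dimensions (M, L, T, Θ, N).
The dimension matrix has rank 4 (less than 5: the dimension vectors are linearly dependent).
Independent dimensionless groups: 6 − 4 = 2.

2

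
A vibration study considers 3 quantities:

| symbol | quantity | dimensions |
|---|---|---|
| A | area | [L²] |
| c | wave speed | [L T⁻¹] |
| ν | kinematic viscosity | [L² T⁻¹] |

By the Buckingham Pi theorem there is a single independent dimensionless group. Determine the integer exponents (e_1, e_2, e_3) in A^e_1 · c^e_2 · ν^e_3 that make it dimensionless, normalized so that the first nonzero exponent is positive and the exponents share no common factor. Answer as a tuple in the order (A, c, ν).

L: e_1·(2) + e_2·(1) + e_3·(2) = 0
T: e_1·(0) + e_2·(-1) + e_3·(-1) = 0
Solving this homogeneous linear system for the smallest-integer solution (first nonzero entry positive) gives (1, 2, -2).

(1, 2, -2)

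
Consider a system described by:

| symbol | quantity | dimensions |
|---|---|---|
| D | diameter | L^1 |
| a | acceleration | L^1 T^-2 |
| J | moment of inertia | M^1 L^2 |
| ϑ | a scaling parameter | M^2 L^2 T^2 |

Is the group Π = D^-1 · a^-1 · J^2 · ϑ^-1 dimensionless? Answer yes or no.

Sum the exponent of each base dimension across the product:
  M: −[D]_M − [a]_M + 2·[J]_M − [ϑ]_M = −(0) − (0) + 2·(1) − (2) = 0
  L: −[D]_L − [a]_L + 2·[J]_L − [ϑ]_L = −(1) − (1) + 2·(2) − (2) = 0
  T: −[D]_T − [a]_T + 2·[J]_T − [ϑ]_T = −(0) − (-2) + 2·(0) − (2) = 0
All base exponents vanish — dimensionless.

yes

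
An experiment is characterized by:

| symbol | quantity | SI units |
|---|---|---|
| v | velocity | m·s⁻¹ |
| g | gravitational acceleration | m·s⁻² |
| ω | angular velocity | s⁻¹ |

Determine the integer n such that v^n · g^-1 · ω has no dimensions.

Balance the L exponent: (1)·n from v, plus −(1) + (0) = -1 from the rest, must sum to zero.
n − 1 = 0, so n = 1.

1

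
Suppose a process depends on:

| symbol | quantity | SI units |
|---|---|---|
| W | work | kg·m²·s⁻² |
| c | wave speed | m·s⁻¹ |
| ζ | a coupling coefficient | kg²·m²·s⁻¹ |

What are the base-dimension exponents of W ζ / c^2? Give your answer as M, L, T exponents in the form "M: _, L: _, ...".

Collect each base-dimension exponent across the product:
  M: (1) − 2·(0) + (2) = 3
  L: (2) − 2·(1) + (2) = 2
  T: (-2) − 2·(-1) + (-1) = -1
So the dimensions are [M³ L² T⁻¹].

M: 3, L: 2, T: -1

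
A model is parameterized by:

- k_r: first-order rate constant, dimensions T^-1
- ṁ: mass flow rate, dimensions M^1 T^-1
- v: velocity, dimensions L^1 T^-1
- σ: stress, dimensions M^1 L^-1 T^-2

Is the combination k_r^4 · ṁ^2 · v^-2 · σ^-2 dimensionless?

Sum the exponent of each base dimension across the product:
  M: 4·[k_r]_M + 2·[ṁ]_M − 2·[v]_M − 2·[σ]_M = 4·(0) + 2·(1) − 2·(0) − 2·(1) = 0
  L: 4·[k_r]_L + 2·[ṁ]_L − 2·[v]_L − 2·[σ]_L = 4·(0) + 2·(0) − 2·(1) − 2·(-1) = 0
  T: 4·[k_r]_T + 2·[ṁ]_T − 2·[v]_T − 2·[σ]_T = 4·(-1) + 2·(-1) − 2·(-1) − 2·(-2) = 0
  I: 4·[k_r]_I + 2·[ṁ]_I − 2·[v]_I − 2·[σ]_I = 4·(0) + 2·(0) − 2·(0) − 2·(0) = 0
All base exponents vanish — dimensionless.

yes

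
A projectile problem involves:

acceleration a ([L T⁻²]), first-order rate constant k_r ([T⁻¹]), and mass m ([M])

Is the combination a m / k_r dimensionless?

Sum the exponent of each base dimension across the product:
  M: [a]_M − [k_r]_M + [m]_M = (0) − (0) + (1) = 1
  L: [a]_L − [k_r]_L + [m]_L = (1) − (0) + (0) = 1
  T: [a]_T − [k_r]_T + [m]_T = (-2) − (-1) + (0) = -1
Net dimensions [M L T⁻¹] ≠ [1] — not dimensionless.

no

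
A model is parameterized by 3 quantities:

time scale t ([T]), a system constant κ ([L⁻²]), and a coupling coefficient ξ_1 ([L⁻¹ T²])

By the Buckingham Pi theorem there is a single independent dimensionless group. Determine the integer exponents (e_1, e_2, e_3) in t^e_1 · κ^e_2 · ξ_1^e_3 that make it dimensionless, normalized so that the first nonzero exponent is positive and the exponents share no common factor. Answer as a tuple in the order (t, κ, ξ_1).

(4, 1, -2)

L: e_1·(0) + e_2·(-2) + e_3·(-1) = 0
T: e_1·(1) + e_2·(0) + e_3·(2) = 0
Solving this homogeneous linear system for the smallest-integer solution (first nonzero entry positive) gives (4, 1, -2).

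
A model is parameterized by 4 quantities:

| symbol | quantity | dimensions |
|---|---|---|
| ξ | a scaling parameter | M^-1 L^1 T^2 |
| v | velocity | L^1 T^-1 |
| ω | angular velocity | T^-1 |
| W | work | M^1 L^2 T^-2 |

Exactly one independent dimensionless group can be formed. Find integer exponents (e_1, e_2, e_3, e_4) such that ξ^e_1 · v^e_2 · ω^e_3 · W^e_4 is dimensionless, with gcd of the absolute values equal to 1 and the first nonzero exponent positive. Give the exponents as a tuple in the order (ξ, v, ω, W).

(1, -3, 3, 1)

M: e_1·(-1) + e_2·(0) + e_3·(0) + e_4·(1) = 0
L: e_1·(1) + e_2·(1) + e_3·(0) + e_4·(2) = 0
T: e_1·(2) + e_2·(-1) + e_3·(-1) + e_4·(-2) = 0
Solving this homogeneous linear system for the smallest-integer solution (first nonzero entry positive) gives (1, -3, 3, 1).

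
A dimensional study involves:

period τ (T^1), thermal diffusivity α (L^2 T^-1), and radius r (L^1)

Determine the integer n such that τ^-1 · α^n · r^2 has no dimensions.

Balance the L exponent: (2)·n from α, plus −(0) + 2·(1) = 2 from the rest, must sum to zero.
2n + 2 = 0, so n = -1.

-1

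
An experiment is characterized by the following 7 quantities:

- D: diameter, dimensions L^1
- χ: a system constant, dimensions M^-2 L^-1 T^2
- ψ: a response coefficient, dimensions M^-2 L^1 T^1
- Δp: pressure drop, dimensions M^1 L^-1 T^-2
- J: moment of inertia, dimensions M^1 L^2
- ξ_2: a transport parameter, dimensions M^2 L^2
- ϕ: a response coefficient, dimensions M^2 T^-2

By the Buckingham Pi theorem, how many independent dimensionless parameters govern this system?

There are 7 variables and 3 base dimensions (M, L, T).
The dimension matrix has rank 3.
Independent dimensionless groups: 7 − 3 = 4.

4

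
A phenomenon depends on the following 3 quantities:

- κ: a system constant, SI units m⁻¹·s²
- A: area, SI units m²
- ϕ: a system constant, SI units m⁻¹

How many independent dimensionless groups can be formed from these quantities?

There are 3 variables and 2 base dimensions (L, T).
The dimension matrix has rank 2.
Independent dimensionless groups: 3 − 2 = 1.

1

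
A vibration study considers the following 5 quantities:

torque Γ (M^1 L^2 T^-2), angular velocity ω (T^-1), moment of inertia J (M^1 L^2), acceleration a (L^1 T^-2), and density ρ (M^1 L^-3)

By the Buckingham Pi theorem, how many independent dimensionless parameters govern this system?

2

There are 5 variables and 3 base dimensions (M, L, T).
The dimension matrix has rank 3.
Independent dimensionless groups: 5 − 3 = 2.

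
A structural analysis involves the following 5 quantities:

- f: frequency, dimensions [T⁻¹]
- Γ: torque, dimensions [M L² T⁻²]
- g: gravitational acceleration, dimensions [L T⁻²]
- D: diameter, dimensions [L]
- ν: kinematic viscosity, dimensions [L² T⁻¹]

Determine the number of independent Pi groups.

There are 5 variables and 3 base dimensions (M, L, T).
The dimension matrix has rank 3.
Independent dimensionless groups: 5 − 3 = 2.

2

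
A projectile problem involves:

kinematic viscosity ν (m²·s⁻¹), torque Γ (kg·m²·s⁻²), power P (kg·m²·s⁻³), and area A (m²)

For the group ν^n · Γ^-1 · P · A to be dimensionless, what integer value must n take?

-1

Balance the L exponent: (2)·n from ν, plus −(2) + (2) + (2) = 2 from the rest, must sum to zero.
2n + 2 = 0, so n = -1.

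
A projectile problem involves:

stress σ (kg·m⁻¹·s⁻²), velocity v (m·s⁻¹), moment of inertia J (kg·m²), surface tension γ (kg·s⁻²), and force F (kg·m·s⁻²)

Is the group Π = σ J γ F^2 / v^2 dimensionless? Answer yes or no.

no

Sum the exponent of each base dimension across the product:
  M: [σ]_M − 2·[v]_M + [J]_M + [γ]_M + 2·[F]_M = (1) − 2·(0) + (1) + (1) + 2·(1) = 5
  L: [σ]_L − 2·[v]_L + [J]_L + [γ]_L + 2·[F]_L = (-1) − 2·(1) + (2) + (0) + 2·(1) = 1
  T: [σ]_T − 2·[v]_T + [J]_T + [γ]_T + 2·[F]_T = (-2) − 2·(-1) + (0) + (-2) + 2·(-2) = -6
Net dimensions [M⁵ L T⁻⁶] ≠ [1] — not dimensionless.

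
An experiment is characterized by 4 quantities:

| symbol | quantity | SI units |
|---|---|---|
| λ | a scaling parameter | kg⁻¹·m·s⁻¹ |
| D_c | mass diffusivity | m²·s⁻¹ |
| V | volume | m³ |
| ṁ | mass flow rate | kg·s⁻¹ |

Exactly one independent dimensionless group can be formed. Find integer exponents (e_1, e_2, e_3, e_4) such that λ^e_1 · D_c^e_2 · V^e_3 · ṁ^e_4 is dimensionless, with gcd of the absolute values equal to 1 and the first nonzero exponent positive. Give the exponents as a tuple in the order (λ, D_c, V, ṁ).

(1, -2, 1, 1)

M: e_1·(-1) + e_2·(0) + e_3·(0) + e_4·(1) = 0
L: e_1·(1) + e_2·(2) + e_3·(3) + e_4·(0) = 0
T: e_1·(-1) + e_2·(-1) + e_3·(0) + e_4·(-1) = 0
Solving this homogeneous linear system for the smallest-integer solution (first nonzero entry positive) gives (1, -2, 1, 1).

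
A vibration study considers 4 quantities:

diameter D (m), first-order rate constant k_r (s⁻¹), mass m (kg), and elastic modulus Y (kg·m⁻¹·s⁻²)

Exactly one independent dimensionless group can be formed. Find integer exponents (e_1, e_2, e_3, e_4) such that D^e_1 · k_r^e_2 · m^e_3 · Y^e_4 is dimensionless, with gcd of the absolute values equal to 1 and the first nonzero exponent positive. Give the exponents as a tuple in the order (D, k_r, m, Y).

M: e_1·(0) + e_2·(0) + e_3·(1) + e_4·(1) = 0
L: e_1·(1) + e_2·(0) + e_3·(0) + e_4·(-1) = 0
T: e_1·(0) + e_2·(-1) + e_3·(0) + e_4·(-2) = 0
Solving this homogeneous linear system for the smallest-integer solution (first nonzero entry positive) gives (1, -2, -1, 1).

(1, -2, -1, 1)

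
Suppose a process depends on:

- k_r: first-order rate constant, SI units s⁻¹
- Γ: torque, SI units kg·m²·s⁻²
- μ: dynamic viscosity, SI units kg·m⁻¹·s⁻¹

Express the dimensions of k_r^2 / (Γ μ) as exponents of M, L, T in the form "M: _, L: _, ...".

M: -2, L: -1, T: 1

Collect each base-dimension exponent across the product:
  M: 2·(0) − (1) − (1) = -2
  L: 2·(0) − (2) − (-1) = -1
  T: 2·(-1) − (-2) − (-1) = 1
So the dimensions are [M⁻² L⁻¹ T].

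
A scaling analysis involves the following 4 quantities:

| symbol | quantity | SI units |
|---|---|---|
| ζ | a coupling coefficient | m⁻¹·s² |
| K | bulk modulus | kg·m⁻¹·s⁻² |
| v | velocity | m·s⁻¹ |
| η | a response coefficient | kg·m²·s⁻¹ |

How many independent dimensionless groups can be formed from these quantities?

1

There are 4 variables and 3 base dimensions (M, L, T).
The dimension matrix has rank 3.
Independent dimensionless groups: 4 − 3 = 1.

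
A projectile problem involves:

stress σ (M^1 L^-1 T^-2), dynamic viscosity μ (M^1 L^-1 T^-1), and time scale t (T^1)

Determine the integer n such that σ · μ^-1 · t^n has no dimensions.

1

Balance the T exponent: (1)·n from t, plus (-2) − (-1) = -1 from the rest, must sum to zero.
n − 1 = 0, so n = 1.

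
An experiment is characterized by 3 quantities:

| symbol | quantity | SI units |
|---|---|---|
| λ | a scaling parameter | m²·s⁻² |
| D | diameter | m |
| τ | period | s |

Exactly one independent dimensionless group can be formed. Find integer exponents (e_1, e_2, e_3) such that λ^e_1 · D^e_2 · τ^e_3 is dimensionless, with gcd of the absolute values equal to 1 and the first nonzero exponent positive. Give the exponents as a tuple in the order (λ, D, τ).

L: e_1·(2) + e_2·(1) + e_3·(0) = 0
T: e_1·(-2) + e_2·(0) + e_3·(1) = 0
Solving this homogeneous linear system for the smallest-integer solution (first nonzero entry positive) gives (1, -2, 2).

(1, -2, 2)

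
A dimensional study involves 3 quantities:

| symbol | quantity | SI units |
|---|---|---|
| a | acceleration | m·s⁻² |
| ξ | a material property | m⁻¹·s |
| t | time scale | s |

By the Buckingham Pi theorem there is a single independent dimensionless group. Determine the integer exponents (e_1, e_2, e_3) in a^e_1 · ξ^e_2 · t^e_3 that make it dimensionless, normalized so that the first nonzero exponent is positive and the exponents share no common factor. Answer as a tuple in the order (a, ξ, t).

L: e_1·(1) + e_2·(-1) + e_3·(0) = 0
T: e_1·(-2) + e_2·(1) + e_3·(1) = 0
Solving this homogeneous linear system for the smallest-integer solution (first nonzero entry positive) gives (1, 1, 1).

(1, 1, 1)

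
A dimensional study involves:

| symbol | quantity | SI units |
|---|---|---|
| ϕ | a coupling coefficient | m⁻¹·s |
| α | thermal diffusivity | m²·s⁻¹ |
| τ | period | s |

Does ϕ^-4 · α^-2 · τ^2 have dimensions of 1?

yes

Sum the exponent of each base dimension across the product:
  L: −4·[ϕ]_L − 2·[α]_L + 2·[τ]_L = −4·(-1) − 2·(2) + 2·(0) = 0
  T: −4·[ϕ]_T − 2·[α]_T + 2·[τ]_T = −4·(1) − 2·(-1) + 2·(1) = 0
All base exponents vanish — dimensionless.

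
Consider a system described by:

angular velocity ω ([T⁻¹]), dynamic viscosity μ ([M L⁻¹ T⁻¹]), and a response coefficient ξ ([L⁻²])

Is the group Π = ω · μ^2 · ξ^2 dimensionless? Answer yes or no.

no

Sum the exponent of each base dimension across the product:
  M: [ω]_M + 2·[μ]_M + 2·[ξ]_M = (0) + 2·(1) + 2·(0) = 2
  L: [ω]_L + 2·[μ]_L + 2·[ξ]_L = (0) + 2·(-1) + 2·(-2) = -6
  T: [ω]_T + 2·[μ]_T + 2·[ξ]_T = (-1) + 2·(-1) + 2·(0) = -3
Net dimensions [M² L⁻⁶ T⁻³] ≠ [1] — not dimensionless.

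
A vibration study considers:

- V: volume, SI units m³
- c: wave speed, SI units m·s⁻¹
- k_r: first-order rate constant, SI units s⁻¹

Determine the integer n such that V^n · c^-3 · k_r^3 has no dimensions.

Balance the L exponent: (3)·n from V, plus −3·(1) + 3·(0) = -3 from the rest, must sum to zero.
3n − 3 = 0, so n = 1.

1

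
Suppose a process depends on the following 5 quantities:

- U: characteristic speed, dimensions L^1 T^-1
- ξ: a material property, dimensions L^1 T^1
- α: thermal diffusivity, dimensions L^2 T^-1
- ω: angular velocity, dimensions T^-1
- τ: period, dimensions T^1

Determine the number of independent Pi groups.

3

There are 5 variables and 2 base dimensions (L, T).
The dimension matrix has rank 2.
Independent dimensionless groups: 5 − 2 = 3.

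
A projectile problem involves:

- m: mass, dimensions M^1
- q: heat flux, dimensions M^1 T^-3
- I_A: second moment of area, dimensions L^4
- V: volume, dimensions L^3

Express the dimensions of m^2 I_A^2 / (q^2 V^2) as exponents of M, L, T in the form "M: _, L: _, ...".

M: 0, L: 2, T: 6

Collect each base-dimension exponent across the product:
  M: 2·(1) − 2·(1) + 2·(0) − 2·(0) = 0
  L: 2·(0) − 2·(0) + 2·(4) − 2·(3) = 2
  T: 2·(0) − 2·(-3) + 2·(0) − 2·(0) = 6
So the dimensions are [L² T⁶].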